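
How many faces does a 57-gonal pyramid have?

A pyramid on an n-gon base has one n-gon and n triangles: V = 57 + 1 = 58, E = 2·57 = 114, F = 57 + 1 = 58.
Check: V − E + F = 58 − 114 + 58 = 2.

58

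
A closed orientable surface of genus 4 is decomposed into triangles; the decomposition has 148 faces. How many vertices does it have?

68

χ = 2 − 2·4 = -6, and every face is a triangle so 3F = 2E.
E = 3·148/2 = 222. Then V = -6 + E − F = -6 + 222 − 148 = 68.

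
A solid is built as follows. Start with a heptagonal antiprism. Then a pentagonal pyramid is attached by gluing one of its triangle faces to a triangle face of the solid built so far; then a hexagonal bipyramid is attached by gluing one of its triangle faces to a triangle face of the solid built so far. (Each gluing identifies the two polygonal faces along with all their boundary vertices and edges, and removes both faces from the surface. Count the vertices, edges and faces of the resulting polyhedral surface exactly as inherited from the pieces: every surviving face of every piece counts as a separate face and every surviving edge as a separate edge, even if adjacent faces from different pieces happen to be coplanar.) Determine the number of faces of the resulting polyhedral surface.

A heptagonal antiprism: V=14, E=28, F=16.
Attach a pentagonal pyramid (V=6, E=10, F=6) along a 3-gon: merge 3 vertices and 3 edges, delete both glued faces → V=17, E=35, F=20.
Attach a hexagonal bipyramid (V=8, E=18, F=12) along a 3-gon: merge 3 vertices and 3 edges, delete both glued faces → V=22, E=50, F=30.
Check: V − E + F = 22 − 50 + 30 = 2.

30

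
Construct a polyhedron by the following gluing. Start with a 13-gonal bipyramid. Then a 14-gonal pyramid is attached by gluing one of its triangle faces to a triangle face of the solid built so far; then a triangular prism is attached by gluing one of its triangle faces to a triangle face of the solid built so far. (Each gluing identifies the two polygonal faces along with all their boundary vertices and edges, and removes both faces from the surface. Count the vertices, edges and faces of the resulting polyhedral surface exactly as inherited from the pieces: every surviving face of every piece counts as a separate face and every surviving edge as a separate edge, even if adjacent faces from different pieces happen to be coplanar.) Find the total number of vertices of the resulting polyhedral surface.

A 13-gonal bipyramid: V=15, E=39, F=26.
Attach a 14-gonal pyramid (V=15, E=28, F=15) along a 3-gon: merge 3 vertices and 3 edges, delete both glued faces → V=27, E=64, F=39.
Attach a triangular prism (V=6, E=9, F=5) along a 3-gon: merge 3 vertices and 3 edges, delete both glued faces → V=30, E=70, F=42.
Check: V − E + F = 30 − 70 + 42 = 2.

30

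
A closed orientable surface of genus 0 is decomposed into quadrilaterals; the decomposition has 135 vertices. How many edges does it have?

266

χ = 2 − 2·0 = 2, and every face is a square so 4F = 2E.
V − E + F = 2 with E = 4F/2 gives 135 − (4/2 − 1)·F = 2, so F = 133 and E = 266.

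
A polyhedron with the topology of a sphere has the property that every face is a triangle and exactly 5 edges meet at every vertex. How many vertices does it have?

12

Each face has 3 edges and each edge borders two faces, so 2E = 3F.
Each vertex has degree 5, so 5V = 2E and hence V = 3F/5.
Euler: V − E + F = 2 ⇒ (3F/5) − (3F/2) + F = 2.
Multiply by 10: (6 − 15 + 10)F = 20, i.e. 1F = 20.
So F = 20, E = 3·20/2 = 30, V = 3·20/5 = 12.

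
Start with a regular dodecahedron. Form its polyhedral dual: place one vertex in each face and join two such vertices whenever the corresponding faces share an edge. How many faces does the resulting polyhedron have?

20

The base solid has V = 20, E = 30, F = 12.
The dual swaps V and F and preserves E: V′ = F = 12, E′ = E = 30, F′ = V = 20.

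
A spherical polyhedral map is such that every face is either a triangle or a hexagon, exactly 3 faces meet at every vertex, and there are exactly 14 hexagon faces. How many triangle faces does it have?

4

Let x be the number of triangles; then F = 14 + x.
Edge–face incidences: 2E = 6·14 + 3·x = 84 + 3x.
Every vertex has degree 3, so 3V = 2E.
Euler: V − E + F = 2 ⇒ (2E)/3 − E + (14 + x) = 2.
Multiply by 6: 2·(2E) − 3·(2E) + 6·(14 + x) = 12, i.e. 84 + 6x − (84 + 3x) = 12.
Collecting terms: 3x = 12, so x = 4.
Then 2E = 84 + 3·4 = 96, so E = 48, V = 2E/3 = 32, F = 14 + 4 = 18.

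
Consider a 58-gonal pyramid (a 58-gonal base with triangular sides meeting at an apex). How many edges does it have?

116

A pyramid on an n-gon base has one n-gon and n triangles: V = 58 + 1 = 59, E = 2·58 = 116, F = 58 + 1 = 59.
Check: V − E + F = 59 − 116 + 59 = 2.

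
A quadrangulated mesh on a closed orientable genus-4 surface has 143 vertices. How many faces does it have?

χ = 2 − 2·4 = -6, and every face is a square so 4F = 2E.
V − E + F = -6 with E = 4F/2 gives 143 − (4/2 − 1)·F = -6, so F = 149 and E = 298.

149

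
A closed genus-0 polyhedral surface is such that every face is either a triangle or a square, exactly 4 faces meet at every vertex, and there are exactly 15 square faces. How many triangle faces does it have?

Let x be the number of triangles; then F = 15 + x.
Edge–face incidences: 2E = 4·15 + 3·x = 60 + 3x.
Every vertex has degree 4, so 4V = 2E.
Euler: V − E + F = 2 ⇒ (2E)/4 − E + (15 + x) = 2.
Multiply by 8: 2·(2E) − 4·(2E) + 8·(15 + x) = 16, i.e. 120 + 8x − 2·(60 + 3x) = 16.
Collecting terms: 2x = 16, so x = 8.
Then 2E = 60 + 3·8 = 84, so E = 42, V = 2E/4 = 21, F = 15 + 8 = 23.

8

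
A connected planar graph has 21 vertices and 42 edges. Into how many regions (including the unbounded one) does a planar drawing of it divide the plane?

Euler's formula for a connected plane graph: V − E + F = 2, so F = 2 − 21 + 42 = 23.

23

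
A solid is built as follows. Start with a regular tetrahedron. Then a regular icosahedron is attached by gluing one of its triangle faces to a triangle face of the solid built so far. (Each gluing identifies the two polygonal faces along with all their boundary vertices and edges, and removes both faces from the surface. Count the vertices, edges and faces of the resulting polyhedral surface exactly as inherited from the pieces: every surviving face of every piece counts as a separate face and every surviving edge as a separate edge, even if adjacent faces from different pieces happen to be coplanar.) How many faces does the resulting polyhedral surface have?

22

A regular tetrahedron: V=4, E=6, F=4.
Attach a regular icosahedron (V=12, E=30, F=20) along a 3-gon: merge 3 vertices and 3 edges, delete both glued faces → V=13, E=33, F=22.
Check: V − E + F = 13 − 33 + 22 = 2.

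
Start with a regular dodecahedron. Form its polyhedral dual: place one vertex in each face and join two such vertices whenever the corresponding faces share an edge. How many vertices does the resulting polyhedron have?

12

The base solid has V = 20, E = 30, F = 12.
The dual swaps V and F and preserves E: V′ = F = 12, E′ = E = 30, F′ = V = 20.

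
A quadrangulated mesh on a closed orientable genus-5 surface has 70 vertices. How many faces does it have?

χ = 2 − 2·5 = -8, and every face is a square so 4F = 2E.
V − E + F = -8 with E = 4F/2 gives 70 − (4/2 − 1)·F = -8, so F = 78 and E = 156.

78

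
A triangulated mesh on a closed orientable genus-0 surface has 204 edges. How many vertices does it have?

70

χ = 2 − 2·0 = 2, and every face is a triangle so 3F = 2E.
F = 2E/3 = 136. Then V = 2 + E − F = 2 + 204 − 136 = 70.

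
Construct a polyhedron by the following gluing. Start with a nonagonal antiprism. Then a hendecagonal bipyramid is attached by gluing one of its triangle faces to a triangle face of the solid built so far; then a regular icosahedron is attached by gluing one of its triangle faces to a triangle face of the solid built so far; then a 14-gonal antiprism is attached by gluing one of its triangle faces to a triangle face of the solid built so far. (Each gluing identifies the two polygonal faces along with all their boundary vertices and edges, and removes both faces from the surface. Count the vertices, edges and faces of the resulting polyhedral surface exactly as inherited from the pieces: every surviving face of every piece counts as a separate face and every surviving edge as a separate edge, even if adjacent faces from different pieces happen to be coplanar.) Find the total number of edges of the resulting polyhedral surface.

146

A nonagonal antiprism: V=18, E=36, F=20.
Attach a hendecagonal bipyramid (V=13, E=33, F=22) along a 3-gon: merge 3 vertices and 3 edges, delete both glued faces → V=28, E=66, F=40.
Attach a regular icosahedron (V=12, E=30, F=20) along a 3-gon: merge 3 vertices and 3 edges, delete both glued faces → V=37, E=93, F=58.
Attach a 14-gonal antiprism (V=28, E=56, F=30) along a 3-gon: merge 3 vertices and 3 edges, delete both glued faces → V=62, E=146, F=86.
Check: V − E + F = 62 − 146 + 86 = 2.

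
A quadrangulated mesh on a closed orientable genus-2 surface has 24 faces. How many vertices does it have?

22

χ = 2 − 2·2 = -2, and every face is a square so 4F = 2E.
E = 4·24/2 = 48. Then V = -2 + E − F = -2 + 48 − 24 = 22.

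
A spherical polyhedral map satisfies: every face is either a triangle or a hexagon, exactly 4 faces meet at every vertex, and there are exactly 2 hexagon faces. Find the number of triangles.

12

Let x be the number of triangles; then F = 2 + x.
Edge–face incidences: 2E = 6·2 + 3·x = 12 + 3x.
Every vertex has degree 4, so 4V = 2E.
Euler: V − E + F = 2 ⇒ (2E)/4 − E + (2 + x) = 2.
Multiply by 8: 2·(2E) − 4·(2E) + 8·(2 + x) = 16, i.e. 16 + 8x − 2·(12 + 3x) = 16.
Collecting terms: 2x − 8 = 16, so 2x = 24, so x = 12.
Then 2E = 12 + 3·12 = 48, so E = 24, V = 2E/4 = 12, F = 2 + 12 = 14.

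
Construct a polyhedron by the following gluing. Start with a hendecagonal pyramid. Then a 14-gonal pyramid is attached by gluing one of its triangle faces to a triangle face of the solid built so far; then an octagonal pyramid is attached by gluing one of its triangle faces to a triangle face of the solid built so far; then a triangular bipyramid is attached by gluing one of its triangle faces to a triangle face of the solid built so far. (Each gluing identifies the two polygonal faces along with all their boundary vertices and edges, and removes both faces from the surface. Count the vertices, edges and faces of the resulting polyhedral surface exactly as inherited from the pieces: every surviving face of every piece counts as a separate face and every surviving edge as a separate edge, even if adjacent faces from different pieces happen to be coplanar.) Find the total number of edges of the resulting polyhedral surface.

A hendecagonal pyramid: V=12, E=22, F=12.
Attach a 14-gonal pyramid (V=15, E=28, F=15) along a 3-gon: merge 3 vertices and 3 edges, delete both glued faces → V=24, E=47, F=25.
Attach an octagonal pyramid (V=9, E=16, F=9) along a 3-gon: merge 3 vertices and 3 edges, delete both glued faces → V=30, E=60, F=32.
Attach a triangular bipyramid (V=5, E=9, F=6) along a 3-gon: merge 3 vertices and 3 edges, delete both glued faces → V=32, E=66, F=36.
Check: V − E + F = 32 − 66 + 36 = 2.

66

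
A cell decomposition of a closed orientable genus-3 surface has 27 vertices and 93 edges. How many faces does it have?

62

For a closed orientable surface of genus 3, χ = 2 − 2·3 = -4.
F = -4 − V + E = -4 − 27 + 93 = 62.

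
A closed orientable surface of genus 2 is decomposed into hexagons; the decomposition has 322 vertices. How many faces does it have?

162

χ = 2 − 2·2 = -2, and every face is a hexagon so 6F = 2E.
V − E + F = -2 with E = 6F/2 gives 322 − (6/2 − 1)·F = -2, so F = 162 and E = 486.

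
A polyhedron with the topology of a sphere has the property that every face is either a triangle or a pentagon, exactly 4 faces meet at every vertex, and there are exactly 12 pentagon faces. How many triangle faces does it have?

Let x be the number of triangles; then F = 12 + x.
Edge–face incidences: 2E = 5·12 + 3·x = 60 + 3x.
Every vertex has degree 4, so 4V = 2E.
Euler: V − E + F = 2 ⇒ (2E)/4 − E + (12 + x) = 2.
Multiply by 8: 2·(2E) − 4·(2E) + 8·(12 + x) = 16, i.e. 96 + 8x − 2·(60 + 3x) = 16.
Collecting terms: 2x − 24 = 16, so 2x = 40, so x = 20.
Then 2E = 60 + 3·20 = 120, so E = 60, V = 2E/4 = 30, F = 12 + 20 = 32.

20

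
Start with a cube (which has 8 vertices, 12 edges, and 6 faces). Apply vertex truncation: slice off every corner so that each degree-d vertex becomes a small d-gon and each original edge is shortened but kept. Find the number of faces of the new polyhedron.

Truncation replaces each original edge-end by a new vertex, so V′ = 2E = 24.
Each original edge survives, and each old vertex of degree d contributes d new edges; summing degrees gives Σd = 2E, so E′ = E + 2E = 3E = 36.
Each original face survives and each original vertex becomes one new face: F′ = F + V = 14.

14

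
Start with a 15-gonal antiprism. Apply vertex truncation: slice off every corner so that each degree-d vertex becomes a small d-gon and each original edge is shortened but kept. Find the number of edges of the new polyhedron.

The base solid has V = 30, E = 60, F = 32.
Truncation replaces each original edge-end by a new vertex, so V′ = 2E = 120.
Each original edge survives, and each old vertex of degree d contributes d new edges; summing degrees gives Σd = 2E, so E′ = E + 2E = 3E = 180.
Each original face survives and each original vertex becomes one new face: F′ = F + V = 62.

180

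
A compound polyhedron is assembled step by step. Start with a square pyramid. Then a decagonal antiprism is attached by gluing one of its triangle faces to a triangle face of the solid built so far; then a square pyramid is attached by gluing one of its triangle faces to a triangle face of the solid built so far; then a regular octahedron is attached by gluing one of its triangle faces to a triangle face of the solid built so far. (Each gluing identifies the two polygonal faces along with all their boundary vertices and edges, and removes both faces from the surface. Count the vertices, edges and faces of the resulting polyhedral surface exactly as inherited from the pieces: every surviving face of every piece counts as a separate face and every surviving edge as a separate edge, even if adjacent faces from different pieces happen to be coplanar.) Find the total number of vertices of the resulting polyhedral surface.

A square pyramid: V=5, E=8, F=5.
Attach a decagonal antiprism (V=20, E=40, F=22) along a 3-gon: merge 3 vertices and 3 edges, delete both glued faces → V=22, E=45, F=25.
Attach a square pyramid (V=5, E=8, F=5) along a 3-gon: merge 3 vertices and 3 edges, delete both glued faces → V=24, E=50, F=28.
Attach a regular octahedron (V=6, E=12, F=8) along a 3-gon: merge 3 vertices and 3 edges, delete both glued faces → V=27, E=59, F=34.
Check: V − E + F = 27 − 59 + 34 = 2.

27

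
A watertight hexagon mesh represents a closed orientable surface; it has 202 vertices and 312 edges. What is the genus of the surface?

4

Every face is a hexagon and each edge borders two faces, so 6F = 2·312, giving F = 104.
χ = V − E + F = 202 − 312 + 104 = -6.
For a closed orientable surface χ = 2 − 2g, so g = (2 − (-6))/2 = 4.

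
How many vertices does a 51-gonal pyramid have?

A pyramid on an n-gon base has one n-gon and n triangles: V = 51 + 1 = 52, E = 2·51 = 102, F = 51 + 1 = 52.

52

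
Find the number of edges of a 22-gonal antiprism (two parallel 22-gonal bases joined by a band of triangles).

An antiprism on an n-gon has two n-gon caps and 2n triangles: V = 2·22 = 44, E = 4·22 = 88, F = 2·22 + 2 = 46.

88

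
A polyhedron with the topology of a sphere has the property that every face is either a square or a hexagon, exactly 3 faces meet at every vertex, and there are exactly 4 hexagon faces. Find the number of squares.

Let x be the number of squares; then F = 4 + x.
Edge–face incidences: 2E = 6·4 + 4·x = 24 + 4x.
Every vertex has degree 3, so 3V = 2E.
Euler: V − E + F = 2 ⇒ (2E)/3 − E + (4 + x) = 2.
Multiply by 6: 2·(2E) − 3·(2E) + 6·(4 + x) = 12, i.e. 24 + 6x − (24 + 4x) = 12.
Collecting terms: 2x = 12, so x = 6.
Then 2E = 24 + 4·6 = 48, so E = 24, V = 2E/3 = 16, F = 4 + 6 = 10.

6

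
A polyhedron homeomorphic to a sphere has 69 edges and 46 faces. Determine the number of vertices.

25

Here V − E + F = 2.
V = 2 + E − F = 2 + 69 − 46 = 25.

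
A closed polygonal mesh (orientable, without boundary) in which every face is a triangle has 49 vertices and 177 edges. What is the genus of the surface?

Every face is a triangle and each edge borders two faces, so 3F = 2·177, giving F = 118.
χ = V − E + F = 49 − 177 + 118 = -10.
For a closed orientable surface χ = 2 − 2g, so g = (2 − (-10))/2 = 6.

6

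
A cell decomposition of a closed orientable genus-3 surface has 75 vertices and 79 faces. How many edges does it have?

For a closed orientable surface of genus 3, χ = 2 − 2·3 = -4.
E = V + F − (-4) = 75 + 79 − (-4) = 158.

158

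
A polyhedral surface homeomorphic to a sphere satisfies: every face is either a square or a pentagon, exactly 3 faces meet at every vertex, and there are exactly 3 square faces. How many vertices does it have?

14

Let x be the number of pentagons; then F = 3 + x.
Edge–face incidences: 2E = 4·3 + 5·x = 12 + 5x.
Every vertex has degree 3, so 3V = 2E.
Euler: V − E + F = 2 ⇒ (2E)/3 − E + (3 + x) = 2.
Multiply by 6: 2·(2E) − 3·(2E) + 6·(3 + x) = 12, i.e. 18 + 6x − (12 + 5x) = 12.
Collecting terms: x + 6 = 12, so x = 6.
Then 2E = 12 + 5·6 = 42, so E = 21, V = 2E/3 = 14, F = 3 + 6 = 9.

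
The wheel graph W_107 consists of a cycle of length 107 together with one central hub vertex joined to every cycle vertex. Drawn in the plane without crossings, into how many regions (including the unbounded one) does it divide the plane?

108

W_107 has V = 107 + 1 = 108 vertices and E = 2·107 = 214 edges.
By Euler's formula F = 2 − V + E = 2 − 108 + 214 = 108.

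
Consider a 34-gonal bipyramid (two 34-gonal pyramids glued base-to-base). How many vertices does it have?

36

A bipyramid over an n-gon has 2n triangular faces and n + 2 vertices: V = 34 + 2 = 36, E = 3·34 = 102, F = 2·34 = 68.
Check: V − E + F = 36 − 102 + 68 = 2.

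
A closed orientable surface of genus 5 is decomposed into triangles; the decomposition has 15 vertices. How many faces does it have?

χ = 2 − 2·5 = -8, and every face is a triangle so 3F = 2E.
V − E + F = -8 with E = 3F/2 gives 15 − (3/2 − 1)·F = -8, so F = 46 and E = 69.

46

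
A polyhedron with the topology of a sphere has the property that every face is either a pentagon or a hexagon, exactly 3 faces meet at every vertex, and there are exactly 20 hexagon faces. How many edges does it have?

90

Let x be the number of pentagons; then F = 20 + x.
Edge–face incidences: 2E = 6·20 + 5·x = 120 + 5x.
Every vertex has degree 3, so 3V = 2E.
Euler: V − E + F = 2 ⇒ (2E)/3 − E + (20 + x) = 2.
Multiply by 6: 2·(2E) − 3·(2E) + 6·(20 + x) = 12, i.e. 120 + 6x − (120 + 5x) = 12.
Collecting terms: x = 12.
Then 2E = 120 + 5·12 = 180, so E = 90, V = 2E/3 = 60, F = 20 + 12 = 32.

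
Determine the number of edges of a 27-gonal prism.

81

A prism on an n-gon has two n-gon bases and n rectangular sides: V = 2·27 = 54, E = 3·27 = 81, F = 27 + 2 = 29.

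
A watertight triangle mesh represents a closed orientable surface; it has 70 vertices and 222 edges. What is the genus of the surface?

Every face is a triangle and each edge borders two faces, so 3F = 2·222, giving F = 148.
χ = V − E + F = 70 − 222 + 148 = -4.
For a closed orientable surface χ = 2 − 2g, so g = (2 − (-4))/2 = 3.

3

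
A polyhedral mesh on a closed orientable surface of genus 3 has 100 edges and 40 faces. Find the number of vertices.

56

For a closed orientable surface of genus 3, χ = 2 − 2·3 = -4.
V = -4 + E − F = -4 + 100 − 40 = 56.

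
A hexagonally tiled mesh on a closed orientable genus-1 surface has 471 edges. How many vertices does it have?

314

χ = 2 − 2·1 = 0, and every face is a hexagon so 6F = 2E.
F = 2E/6 = 157. Then V = 0 + E − F = 0 + 471 − 157 = 314.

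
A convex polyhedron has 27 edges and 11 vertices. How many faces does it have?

Here V − E + F = 2.
F = 2 − V + E = 2 − 11 + 27 = 18.

18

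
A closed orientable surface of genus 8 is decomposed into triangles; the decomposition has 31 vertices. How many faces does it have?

χ = 2 − 2·8 = -14, and every face is a triangle so 3F = 2E.
V − E + F = -14 with E = 3F/2 gives 31 − (3/2 − 1)·F = -14, so F = 90 and E = 135.

90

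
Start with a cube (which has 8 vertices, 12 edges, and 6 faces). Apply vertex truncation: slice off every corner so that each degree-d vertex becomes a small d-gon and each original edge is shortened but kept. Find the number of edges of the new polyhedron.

36

Truncation replaces each original edge-end by a new vertex, so V′ = 2E = 24.
Each original edge survives, and each old vertex of degree d contributes d new edges; summing degrees gives Σd = 2E, so E′ = E + 2E = 3E = 36.
Each original face survives and each original vertex becomes one new face: F′ = F + V = 14.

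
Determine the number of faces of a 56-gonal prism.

58

A prism on an n-gon has two n-gon bases and n rectangular sides: V = 2·56 = 112, E = 3·56 = 168, F = 56 + 2 = 58.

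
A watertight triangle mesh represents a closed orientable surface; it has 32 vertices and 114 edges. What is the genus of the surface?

4

Every face is a triangle and each edge borders two faces, so 3F = 2·114, giving F = 76.
χ = V − E + F = 32 − 114 + 76 = -6.
For a closed orientable surface χ = 2 − 2g, so g = (2 − (-6))/2 = 4.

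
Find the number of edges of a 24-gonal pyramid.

48

A pyramid on an n-gon base has one n-gon and n triangles: V = 24 + 1 = 25, E = 2·24 = 48, F = 24 + 1 = 25.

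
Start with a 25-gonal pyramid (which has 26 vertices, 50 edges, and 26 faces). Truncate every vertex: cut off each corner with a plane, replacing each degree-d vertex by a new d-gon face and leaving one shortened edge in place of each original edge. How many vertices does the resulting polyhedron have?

100

Truncation replaces each original edge-end by a new vertex, so V′ = 2E = 100.
Each original edge survives, and each old vertex of degree d contributes d new edges; summing degrees gives Σd = 2E, so E′ = E + 2E = 3E = 150.
Each original face survives and each original vertex becomes one new face: F′ = F + V = 52.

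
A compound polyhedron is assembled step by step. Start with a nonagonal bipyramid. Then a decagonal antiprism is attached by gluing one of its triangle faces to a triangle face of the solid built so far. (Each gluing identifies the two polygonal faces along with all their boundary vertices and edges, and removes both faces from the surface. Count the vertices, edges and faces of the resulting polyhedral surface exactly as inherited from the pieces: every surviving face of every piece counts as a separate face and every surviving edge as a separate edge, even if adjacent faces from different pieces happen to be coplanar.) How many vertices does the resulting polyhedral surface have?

A nonagonal bipyramid: V=11, E=27, F=18.
Attach a decagonal antiprism (V=20, E=40, F=22) along a 3-gon: merge 3 vertices and 3 edges, delete both glued faces → V=28, E=64, F=38.
Check: V − E + F = 28 − 64 + 38 = 2.

28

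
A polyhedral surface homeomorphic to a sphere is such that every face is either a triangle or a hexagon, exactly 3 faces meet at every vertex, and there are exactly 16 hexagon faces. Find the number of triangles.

Let x be the number of triangles; then F = 16 + x.
Edge–face incidences: 2E = 6·16 + 3·x = 96 + 3x.
Every vertex has degree 3, so 3V = 2E.
Euler: V − E + F = 2 ⇒ (2E)/3 − E + (16 + x) = 2.
Multiply by 6: 2·(2E) − 3·(2E) + 6·(16 + x) = 12, i.e. 96 + 6x − (96 + 3x) = 12.
Collecting terms: 3x = 12, so x = 4.
Then 2E = 96 + 3·4 = 108, so E = 54, V = 2E/3 = 36, F = 16 + 4 = 20.

4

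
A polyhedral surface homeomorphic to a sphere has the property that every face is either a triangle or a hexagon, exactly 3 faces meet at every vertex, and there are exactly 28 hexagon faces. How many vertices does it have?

Let x be the number of triangles; then F = 28 + x.
Edge–face incidences: 2E = 6·28 + 3·x = 168 + 3x.
Every vertex has degree 3, so 3V = 2E.
Euler: V − E + F = 2 ⇒ (2E)/3 − E + (28 + x) = 2.
Multiply by 6: 2·(2E) − 3·(2E) + 6·(28 + x) = 12, i.e. 168 + 6x − (168 + 3x) = 12.
Collecting terms: 3x = 12, so x = 4.
Then 2E = 168 + 3·4 = 180, so E = 90, V = 2E/3 = 60, F = 28 + 4 = 32.

60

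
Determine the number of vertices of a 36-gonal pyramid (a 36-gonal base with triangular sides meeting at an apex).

37

A pyramid on an n-gon base has one n-gon and n triangles: V = 36 + 1 = 37, E = 2·36 = 72, F = 36 + 1 = 37.
Check: V − E + F = 37 − 72 + 37 = 2.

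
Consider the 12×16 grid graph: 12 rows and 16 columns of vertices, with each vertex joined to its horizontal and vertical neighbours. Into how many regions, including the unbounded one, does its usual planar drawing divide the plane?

The grid has V = 12·16 = 192 vertices and E = 12·15 + 16·11 = 356 edges.
F = 2 − V + E = 2 − 192 + 356 = 166.

166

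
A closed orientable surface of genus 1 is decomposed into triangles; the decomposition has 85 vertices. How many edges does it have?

χ = 2 − 2·1 = 0, and every face is a triangle so 3F = 2E.
V − E + F = 0 with E = 3F/2 gives 85 − (3/2 − 1)·F = 0, so F = 170 and E = 255.

255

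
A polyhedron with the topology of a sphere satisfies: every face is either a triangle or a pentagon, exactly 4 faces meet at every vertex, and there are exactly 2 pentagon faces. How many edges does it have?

20

Let x be the number of triangles; then F = 2 + x.
Edge–face incidences: 2E = 5·2 + 3·x = 10 + 3x.
Every vertex has degree 4, so 4V = 2E.
Euler: V − E + F = 2 ⇒ (2E)/4 − E + (2 + x) = 2.
Multiply by 8: 2·(2E) − 4·(2E) + 8·(2 + x) = 16, i.e. 16 + 8x − 2·(10 + 3x) = 16.
Collecting terms: 2x − 4 = 16, so 2x = 20, so x = 10.
Then 2E = 10 + 3·10 = 40, so E = 20, V = 2E/4 = 10, F = 2 + 10 = 12.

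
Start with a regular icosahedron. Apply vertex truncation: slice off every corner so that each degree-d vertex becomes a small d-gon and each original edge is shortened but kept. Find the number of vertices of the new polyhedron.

The base solid has V = 12, E = 30, F = 20.
Truncation replaces each original edge-end by a new vertex, so V′ = 2E = 60.
Each original edge survives, and each old vertex of degree d contributes d new edges; summing degrees gives Σd = 2E, so E′ = E + 2E = 3E = 90.
Each original face survives and each original vertex becomes one new face: F′ = F + V = 32.

60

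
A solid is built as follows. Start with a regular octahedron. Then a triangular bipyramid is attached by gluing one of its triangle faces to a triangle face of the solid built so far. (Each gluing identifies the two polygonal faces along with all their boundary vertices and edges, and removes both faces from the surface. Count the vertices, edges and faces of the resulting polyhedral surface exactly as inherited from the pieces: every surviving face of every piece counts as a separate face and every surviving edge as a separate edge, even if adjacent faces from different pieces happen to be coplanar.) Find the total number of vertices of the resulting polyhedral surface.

8

A regular octahedron: V=6, E=12, F=8.
Attach a triangular bipyramid (V=5, E=9, F=6) along a 3-gon: merge 3 vertices and 3 edges, delete both glued faces → V=8, E=18, F=12.
Check: V − E + F = 8 − 18 + 12 = 2.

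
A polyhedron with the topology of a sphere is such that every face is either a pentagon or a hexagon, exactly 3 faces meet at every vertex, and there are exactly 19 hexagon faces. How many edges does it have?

87

Let x be the number of pentagons; then F = 19 + x.
Edge–face incidences: 2E = 6·19 + 5·x = 114 + 5x.
Every vertex has degree 3, so 3V = 2E.
Euler: V − E + F = 2 ⇒ (2E)/3 − E + (19 + x) = 2.
Multiply by 6: 2·(2E) − 3·(2E) + 6·(19 + x) = 12, i.e. 114 + 6x − (114 + 5x) = 12.
Collecting terms: x = 12.
Then 2E = 114 + 5·12 = 174, so E = 87, V = 2E/3 = 58, F = 19 + 12 = 31.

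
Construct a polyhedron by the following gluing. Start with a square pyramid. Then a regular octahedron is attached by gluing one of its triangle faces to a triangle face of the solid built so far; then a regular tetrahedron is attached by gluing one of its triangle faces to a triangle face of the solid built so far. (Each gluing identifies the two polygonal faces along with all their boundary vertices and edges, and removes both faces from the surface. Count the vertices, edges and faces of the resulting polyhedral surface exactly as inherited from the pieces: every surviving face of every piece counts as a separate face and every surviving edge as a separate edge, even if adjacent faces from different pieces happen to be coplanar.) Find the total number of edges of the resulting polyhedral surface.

20

A square pyramid: V=5, E=8, F=5.
Attach a regular octahedron (V=6, E=12, F=8) along a 3-gon: merge 3 vertices and 3 edges, delete both glued faces → V=8, E=17, F=11.
Attach a regular tetrahedron (V=4, E=6, F=4) along a 3-gon: merge 3 vertices and 3 edges, delete both glued faces → V=9, E=20, F=13.
Check: V − E + F = 9 − 20 + 13 = 2.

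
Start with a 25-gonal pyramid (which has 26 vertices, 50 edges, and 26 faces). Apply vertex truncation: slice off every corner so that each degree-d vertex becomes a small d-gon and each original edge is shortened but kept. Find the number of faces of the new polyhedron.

Truncation replaces each original edge-end by a new vertex, so V′ = 2E = 100.
Each original edge survives, and each old vertex of degree d contributes d new edges; summing degrees gives Σd = 2E, so E′ = E + 2E = 3E = 150.
Each original face survives and each original vertex becomes one new face: F′ = F + V = 52.

52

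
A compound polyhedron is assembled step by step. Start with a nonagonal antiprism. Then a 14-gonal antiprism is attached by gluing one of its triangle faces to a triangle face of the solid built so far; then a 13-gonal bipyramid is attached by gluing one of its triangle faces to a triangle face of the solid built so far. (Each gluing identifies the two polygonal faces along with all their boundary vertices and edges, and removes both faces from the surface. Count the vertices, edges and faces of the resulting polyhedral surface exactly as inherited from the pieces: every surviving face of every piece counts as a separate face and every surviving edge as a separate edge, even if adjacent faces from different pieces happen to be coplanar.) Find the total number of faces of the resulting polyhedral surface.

72

A nonagonal antiprism: V=18, E=36, F=20.
Attach a 14-gonal antiprism (V=28, E=56, F=30) along a 3-gon: merge 3 vertices and 3 edges, delete both glued faces → V=43, E=89, F=48.
Attach a 13-gonal bipyramid (V=15, E=39, F=26) along a 3-gon: merge 3 vertices and 3 edges, delete both glued faces → V=55, E=125, F=72.
Check: V − E + F = 55 − 125 + 72 = 2.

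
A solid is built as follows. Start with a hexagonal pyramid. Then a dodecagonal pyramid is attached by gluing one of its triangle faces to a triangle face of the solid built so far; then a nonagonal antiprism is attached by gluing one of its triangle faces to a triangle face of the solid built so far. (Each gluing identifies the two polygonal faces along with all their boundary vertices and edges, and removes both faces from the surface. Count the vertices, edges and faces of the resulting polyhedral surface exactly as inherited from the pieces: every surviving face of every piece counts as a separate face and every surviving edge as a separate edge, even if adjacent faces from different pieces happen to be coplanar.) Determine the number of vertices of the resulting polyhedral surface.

A hexagonal pyramid: V=7, E=12, F=7.
Attach a dodecagonal pyramid (V=13, E=24, F=13) along a 3-gon: merge 3 vertices and 3 edges, delete both glued faces → V=17, E=33, F=18.
Attach a nonagonal antiprism (V=18, E=36, F=20) along a 3-gon: merge 3 vertices and 3 edges, delete both glued faces → V=32, E=66, F=36.
Check: V − E + F = 32 − 66 + 36 = 2.

32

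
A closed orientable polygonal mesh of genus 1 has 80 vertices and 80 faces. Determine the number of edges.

160

For a closed orientable surface of genus 1, χ = 2 − 2·1 = 0.
E = V + F − (0) = 80 + 80 − (0) = 160.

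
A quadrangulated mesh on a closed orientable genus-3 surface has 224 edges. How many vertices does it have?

108

χ = 2 − 2·3 = -4, and every face is a square so 4F = 2E.
F = 2E/4 = 112. Then V = -4 + E − F = -4 + 224 − 112 = 108.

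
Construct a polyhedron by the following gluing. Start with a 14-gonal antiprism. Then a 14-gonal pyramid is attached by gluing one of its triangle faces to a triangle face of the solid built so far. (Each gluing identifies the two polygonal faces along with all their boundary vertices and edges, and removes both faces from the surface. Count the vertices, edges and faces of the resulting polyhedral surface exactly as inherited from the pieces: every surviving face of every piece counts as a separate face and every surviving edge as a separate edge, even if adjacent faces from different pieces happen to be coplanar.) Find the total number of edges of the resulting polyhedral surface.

A 14-gonal antiprism: V=28, E=56, F=30.
Attach a 14-gonal pyramid (V=15, E=28, F=15) along a 3-gon: merge 3 vertices and 3 edges, delete both glued faces → V=40, E=81, F=43.
Check: V − E + F = 40 − 81 + 43 = 2.

81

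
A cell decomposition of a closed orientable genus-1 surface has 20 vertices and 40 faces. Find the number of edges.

For a closed orientable surface of genus 1, χ = 2 − 2·1 = 0.
E = V + F − (0) = 20 + 40 − (0) = 60.

60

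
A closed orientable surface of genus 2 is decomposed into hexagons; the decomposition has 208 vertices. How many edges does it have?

315

χ = 2 − 2·2 = -2, and every face is a hexagon so 6F = 2E.
V − E + F = -2 with E = 6F/2 gives 208 − (6/2 − 1)·F = -2, so F = 105 and E = 315.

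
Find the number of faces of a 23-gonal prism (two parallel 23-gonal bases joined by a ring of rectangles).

25

A prism on an n-gon has two n-gon bases and n rectangular sides: V = 2·23 = 46, E = 3·23 = 69, F = 23 + 2 = 25.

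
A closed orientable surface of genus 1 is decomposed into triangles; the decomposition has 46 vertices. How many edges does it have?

χ = 2 − 2·1 = 0, and every face is a triangle so 3F = 2E.
V − E + F = 0 with E = 3F/2 gives 46 − (3/2 − 1)·F = 0, so F = 92 and E = 138.

138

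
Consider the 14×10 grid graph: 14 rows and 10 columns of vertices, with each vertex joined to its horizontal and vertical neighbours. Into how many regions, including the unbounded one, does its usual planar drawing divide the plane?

118

The grid has V = 14·10 = 140 vertices and E = 14·9 + 10·13 = 256 edges.
F = 2 − V + E = 2 − 140 + 256 = 118.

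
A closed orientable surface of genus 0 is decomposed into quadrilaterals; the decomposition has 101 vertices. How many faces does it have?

99

χ = 2 − 2·0 = 2, and every face is a square so 4F = 2E.
V − E + F = 2 with E = 4F/2 gives 101 − (4/2 − 1)·F = 2, so F = 99 and E = 198.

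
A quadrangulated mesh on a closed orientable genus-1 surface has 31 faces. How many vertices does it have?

31

χ = 2 − 2·1 = 0, and every face is a square so 4F = 2E.
E = 4·31/2 = 62. Then V = 0 + E − F = 0 + 62 − 31 = 31.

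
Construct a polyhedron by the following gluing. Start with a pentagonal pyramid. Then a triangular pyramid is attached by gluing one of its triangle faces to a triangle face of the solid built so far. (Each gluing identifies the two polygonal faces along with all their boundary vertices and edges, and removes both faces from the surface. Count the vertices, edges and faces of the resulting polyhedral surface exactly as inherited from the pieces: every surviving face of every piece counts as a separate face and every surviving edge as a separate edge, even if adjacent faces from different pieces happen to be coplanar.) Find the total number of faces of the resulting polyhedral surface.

A pentagonal pyramid: V=6, E=10, F=6.
Attach a triangular pyramid (V=4, E=6, F=4) along a 3-gon: merge 3 vertices and 3 edges, delete both glued faces → V=7, E=13, F=8.
Check: V − E + F = 7 − 13 + 8 = 2.

8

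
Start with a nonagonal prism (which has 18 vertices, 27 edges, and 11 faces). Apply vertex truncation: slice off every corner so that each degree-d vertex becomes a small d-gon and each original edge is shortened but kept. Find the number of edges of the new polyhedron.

Truncation replaces each original edge-end by a new vertex, so V′ = 2E = 54.
Each original edge survives, and each old vertex of degree d contributes d new edges; summing degrees gives Σd = 2E, so E′ = E + 2E = 3E = 81.
Each original face survives and each original vertex becomes one new face: F′ = F + V = 29.

81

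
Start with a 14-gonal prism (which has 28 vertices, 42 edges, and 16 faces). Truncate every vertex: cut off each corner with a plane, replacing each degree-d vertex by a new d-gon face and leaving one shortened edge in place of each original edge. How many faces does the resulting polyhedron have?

44

Truncation replaces each original edge-end by a new vertex, so V′ = 2E = 84.
Each original edge survives, and each old vertex of degree d contributes d new edges; summing degrees gives Σd = 2E, so E′ = E + 2E = 3E = 126.
Each original face survives and each original vertex becomes one new face: F′ = F + V = 44.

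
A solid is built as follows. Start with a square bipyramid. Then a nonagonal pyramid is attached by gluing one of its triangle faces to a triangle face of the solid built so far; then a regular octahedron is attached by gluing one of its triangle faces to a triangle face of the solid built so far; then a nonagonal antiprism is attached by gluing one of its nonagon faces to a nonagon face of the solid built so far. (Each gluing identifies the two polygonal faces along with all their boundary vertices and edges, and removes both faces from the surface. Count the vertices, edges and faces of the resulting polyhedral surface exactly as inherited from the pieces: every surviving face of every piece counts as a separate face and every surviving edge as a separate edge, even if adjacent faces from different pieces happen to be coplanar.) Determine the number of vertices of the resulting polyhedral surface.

25

A square bipyramid: V=6, E=12, F=8.
Attach a nonagonal pyramid (V=10, E=18, F=10) along a 3-gon: merge 3 vertices and 3 edges, delete both glued faces → V=13, E=27, F=16.
Attach a regular octahedron (V=6, E=12, F=8) along a 3-gon: merge 3 vertices and 3 edges, delete both glued faces → V=16, E=36, F=22.
Attach a nonagonal antiprism (V=18, E=36, F=20) along a 9-gon: merge 9 vertices and 9 edges, delete both glued faces → V=25, E=63, F=40.
Check: V − E + F = 25 − 63 + 40 = 2.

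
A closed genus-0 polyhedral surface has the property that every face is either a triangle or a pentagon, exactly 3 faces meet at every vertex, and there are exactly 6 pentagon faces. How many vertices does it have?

12

Let x be the number of triangles; then F = 6 + x.
Edge–face incidences: 2E = 5·6 + 3·x = 30 + 3x.
Every vertex has degree 3, so 3V = 2E.
Euler: V − E + F = 2 ⇒ (2E)/3 − E + (6 + x) = 2.
Multiply by 6: 2·(2E) − 3·(2E) + 6·(6 + x) = 12, i.e. 36 + 6x − (30 + 3x) = 12.
Collecting terms: 3x + 6 = 12, so 3x = 6, so x = 2.
Then 2E = 30 + 3·2 = 36, so E = 18, V = 2E/3 = 12, F = 6 + 2 = 8.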